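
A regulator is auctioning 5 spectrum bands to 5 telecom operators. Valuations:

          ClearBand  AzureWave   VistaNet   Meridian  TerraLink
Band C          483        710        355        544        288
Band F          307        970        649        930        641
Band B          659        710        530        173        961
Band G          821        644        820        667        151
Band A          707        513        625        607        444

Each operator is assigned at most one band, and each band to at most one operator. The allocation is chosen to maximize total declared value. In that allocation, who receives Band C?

AzureWave receives Band C.

Treat this as an assignment problem: match each operator to one band.
Optimal: ClearBand→Band A ($707M), AzureWave→Band C ($710M), VistaNet→Band G ($820M), Meridian→Band F ($930M), TerraLink→Band B ($961M) — total 707+710+820+930+961 = $4128M.
Row-greedy (each operator in turn takes its best remaining band) gives $3921M, worse by 207.
Next-best assignment: ClearBand→Band G, AzureWave→Band C, VistaNet→Band A, Meridian→Band F, TerraLink→Band B = $4047M.
AzureWave's own top band is Band F ($970M), but forcing AzureWave→Band F and reassigning the rest optimally gives only $4002M — worse by 126.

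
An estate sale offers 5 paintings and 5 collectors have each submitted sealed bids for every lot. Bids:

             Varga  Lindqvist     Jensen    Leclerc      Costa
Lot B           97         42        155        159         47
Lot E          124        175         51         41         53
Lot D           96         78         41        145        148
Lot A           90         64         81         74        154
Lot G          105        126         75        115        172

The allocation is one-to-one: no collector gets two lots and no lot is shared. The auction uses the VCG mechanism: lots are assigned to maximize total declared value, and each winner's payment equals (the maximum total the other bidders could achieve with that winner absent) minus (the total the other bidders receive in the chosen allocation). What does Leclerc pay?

Leclerc pays $6.

Efficient allocation: Varga→Lot A ($90), Lindqvist→Lot E ($175), Jensen→Lot B ($155), Leclerc→Lot D ($145), Costa→Lot G ($172); total welfare W = $737.
Leclerc receives Lot D at value $145, so the others get W − 145 = $592.
Without Leclerc: best allocation of the remaining 4 bidders over all 5 lots is Varga→Lot D ($96), Lindqvist→Lot E ($175), Jensen→Lot B ($155), Costa→Lot G ($172), total $598.
VCG payment = (others' best without Leclerc) − (others' welfare with Leclerc) = 598 − 592 = $6.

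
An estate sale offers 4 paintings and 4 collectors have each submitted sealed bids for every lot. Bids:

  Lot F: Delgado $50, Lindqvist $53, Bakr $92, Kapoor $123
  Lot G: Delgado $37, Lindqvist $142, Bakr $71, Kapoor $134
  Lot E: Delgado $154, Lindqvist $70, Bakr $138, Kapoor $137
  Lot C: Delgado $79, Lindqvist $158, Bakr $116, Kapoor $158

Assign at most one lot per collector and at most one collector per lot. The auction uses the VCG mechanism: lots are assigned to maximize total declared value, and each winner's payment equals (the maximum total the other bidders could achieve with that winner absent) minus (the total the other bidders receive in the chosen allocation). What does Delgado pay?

Delgado pays $46.

Efficient allocation: Delgado→Lot E ($154), Lindqvist→Lot G ($142), Bakr→Lot F ($92), Kapoor→Lot C ($158); total welfare W = $546.
Delgado receives Lot E at value $154, so the others get W − 154 = $392.
Without Delgado: best allocation of the remaining 3 bidders over all 4 lots is Lindqvist→Lot G ($142), Bakr→Lot E ($138), Kapoor→Lot C ($158), total $438.
VCG payment = (others' best without Delgado) − (others' welfare with Delgado) = 438 − 392 = $46.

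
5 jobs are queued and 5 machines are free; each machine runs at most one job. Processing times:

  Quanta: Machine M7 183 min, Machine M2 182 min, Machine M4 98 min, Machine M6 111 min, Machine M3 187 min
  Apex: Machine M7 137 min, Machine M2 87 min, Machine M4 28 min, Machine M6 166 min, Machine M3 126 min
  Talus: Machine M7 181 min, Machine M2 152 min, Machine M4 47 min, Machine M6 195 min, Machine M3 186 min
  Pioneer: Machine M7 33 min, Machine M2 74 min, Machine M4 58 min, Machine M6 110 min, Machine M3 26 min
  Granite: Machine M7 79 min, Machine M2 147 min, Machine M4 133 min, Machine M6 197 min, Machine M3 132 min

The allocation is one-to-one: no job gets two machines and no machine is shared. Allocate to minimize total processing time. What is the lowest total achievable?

Optimal: Quanta→Machine M6 (111 min), Apex→Machine M2 (87 min), Talus→Machine M4 (47 min), Pioneer→Machine M3 (26 min), Granite→Machine M7 (79 min) — total 111+87+47+26+79 = 350 min.
Column-greedy (each machine in turn goes to its cheapest remaining job) gives 410 min, worse by 60.
Next-best assignment: Quanta→Machine M6, Apex→Machine M4, Talus→Machine M2, Pioneer→Machine M3, Granite→Machine M7 = 396 min.

Min total: 350 min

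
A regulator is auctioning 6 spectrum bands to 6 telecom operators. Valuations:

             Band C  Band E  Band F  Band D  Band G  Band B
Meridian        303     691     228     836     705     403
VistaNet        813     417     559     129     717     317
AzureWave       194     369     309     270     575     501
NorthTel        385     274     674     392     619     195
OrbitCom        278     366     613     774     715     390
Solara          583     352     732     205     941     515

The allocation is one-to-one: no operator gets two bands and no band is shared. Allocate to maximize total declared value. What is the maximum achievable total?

Optimal: Meridian→Band E ($691M), VistaNet→Band C ($813M), AzureWave→Band B ($501M), NorthTel→Band F ($674M), OrbitCom→Band D ($774M), Solara→Band G ($941M) — total 691+813+501+674+774+941 = $4394M.
Column-greedy (each band in turn goes to its best remaining operator) gives $4130M, worse by 264.
Next-best assignment: Meridian→Band D, VistaNet→Band C, AzureWave→Band B, NorthTel→Band F, OrbitCom→Band E, Solara→Band G = $4131M.
Every other assignment is strictly worse.

Max total: $4394M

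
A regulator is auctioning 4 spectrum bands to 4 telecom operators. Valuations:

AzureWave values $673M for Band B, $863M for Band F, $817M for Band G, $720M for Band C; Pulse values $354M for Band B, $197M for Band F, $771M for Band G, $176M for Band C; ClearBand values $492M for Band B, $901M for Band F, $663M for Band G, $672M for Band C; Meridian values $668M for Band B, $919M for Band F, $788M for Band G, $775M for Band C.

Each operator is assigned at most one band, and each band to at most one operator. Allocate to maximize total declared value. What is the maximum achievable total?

Maximum total: $3120M

This is the linear assignment problem.
Optimal: AzureWave→Band B ($673M), Pulse→Band G ($771M), ClearBand→Band F ($901M), Meridian→Band C ($775M) — total 673+771+901+775 = $3120M.
Column-greedy (each band in turn goes to its best remaining operator) gives $3035M, worse by 85.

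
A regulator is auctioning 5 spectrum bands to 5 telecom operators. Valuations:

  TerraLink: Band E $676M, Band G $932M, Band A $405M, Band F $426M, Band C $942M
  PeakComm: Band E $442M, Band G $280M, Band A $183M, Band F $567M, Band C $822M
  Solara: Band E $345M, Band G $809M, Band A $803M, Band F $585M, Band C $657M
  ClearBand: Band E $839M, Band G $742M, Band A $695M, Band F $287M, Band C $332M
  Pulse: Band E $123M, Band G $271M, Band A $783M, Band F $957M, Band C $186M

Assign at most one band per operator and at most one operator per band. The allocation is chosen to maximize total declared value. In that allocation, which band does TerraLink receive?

Optimal: TerraLink→Band G ($932M), PeakComm→Band C ($822M), Solara→Band A ($803M), ClearBand→Band E ($839M), Pulse→Band F ($957M) — total 932+822+803+839+957 = $4353M.
Row-greedy (each operator in turn takes its best remaining band) gives $3940M, worse by 413.
TerraLink's own top band is Band C ($942M), but forcing TerraLink→Band C and reassigning the rest optimally gives only $3940M — worse by 413.

TerraLink receives Band G.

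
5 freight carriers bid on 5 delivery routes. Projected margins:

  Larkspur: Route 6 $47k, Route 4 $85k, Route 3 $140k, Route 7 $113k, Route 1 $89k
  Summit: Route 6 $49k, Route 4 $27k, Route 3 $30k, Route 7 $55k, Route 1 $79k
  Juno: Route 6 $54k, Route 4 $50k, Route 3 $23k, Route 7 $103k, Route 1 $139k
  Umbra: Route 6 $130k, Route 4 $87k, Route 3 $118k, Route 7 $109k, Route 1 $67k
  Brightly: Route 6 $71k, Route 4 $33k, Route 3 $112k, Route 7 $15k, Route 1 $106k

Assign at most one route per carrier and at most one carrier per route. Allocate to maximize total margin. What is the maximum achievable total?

Optimal: Larkspur→Route 4 ($85k), Summit→Route 7 ($55k), Juno→Route 1 ($139k), Umbra→Route 6 ($130k), Brightly→Route 3 ($112k) — total 85+55+139+130+112 = $521k.
Row-greedy (each carrier in turn takes its best remaining route) gives $485k, worse by 36.

Max total: $521k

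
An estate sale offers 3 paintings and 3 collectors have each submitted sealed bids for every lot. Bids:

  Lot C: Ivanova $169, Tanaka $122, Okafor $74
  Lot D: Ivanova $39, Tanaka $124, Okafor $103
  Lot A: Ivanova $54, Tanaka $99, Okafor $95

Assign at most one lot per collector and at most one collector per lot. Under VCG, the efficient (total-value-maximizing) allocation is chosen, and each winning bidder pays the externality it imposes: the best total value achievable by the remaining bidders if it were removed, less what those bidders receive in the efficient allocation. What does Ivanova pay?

Efficient allocation: Ivanova→Lot C ($169), Tanaka→Lot D ($124), Okafor→Lot A ($95); total welfare W = $388.
Ivanova receives Lot C at value $169, so the others get W − 169 = $219.
Without Ivanova: best allocation of the remaining 2 bidders over all 3 lots is Tanaka→Lot C ($122), Okafor→Lot D ($103), total $225.
VCG payment = (others' best without Ivanova) − (others' welfare with Ivanova) = 225 − 219 = $6.

Ivanova pays $6.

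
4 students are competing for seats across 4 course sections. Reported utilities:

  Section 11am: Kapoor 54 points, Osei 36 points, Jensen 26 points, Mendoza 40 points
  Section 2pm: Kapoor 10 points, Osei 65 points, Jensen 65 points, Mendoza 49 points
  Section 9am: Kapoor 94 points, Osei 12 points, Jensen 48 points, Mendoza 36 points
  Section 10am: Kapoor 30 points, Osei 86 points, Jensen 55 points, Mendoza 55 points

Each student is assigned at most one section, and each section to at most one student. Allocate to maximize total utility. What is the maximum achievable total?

Maximum total: 285 points

This is the linear assignment problem.
Optimal: Kapoor→Section 9am (94 points), Osei→Section 10am (86 points), Jensen→Section 2pm (65 points), Mendoza→Section 11am (40 points) — total 94+86+65+40 = 285 points.
Column-greedy (each section in turn goes to its best remaining student) gives 222 points, worse by 63.
Next-best assignment: Kapoor→Section 9am, Osei→Section 10am, Jensen→Section 11am, Mendoza→Section 2pm = 255 points.
Swapping Jensen↔Osei (Jensen→Section 10am 55 points, Osei→Section 2pm 65 points) loses 31.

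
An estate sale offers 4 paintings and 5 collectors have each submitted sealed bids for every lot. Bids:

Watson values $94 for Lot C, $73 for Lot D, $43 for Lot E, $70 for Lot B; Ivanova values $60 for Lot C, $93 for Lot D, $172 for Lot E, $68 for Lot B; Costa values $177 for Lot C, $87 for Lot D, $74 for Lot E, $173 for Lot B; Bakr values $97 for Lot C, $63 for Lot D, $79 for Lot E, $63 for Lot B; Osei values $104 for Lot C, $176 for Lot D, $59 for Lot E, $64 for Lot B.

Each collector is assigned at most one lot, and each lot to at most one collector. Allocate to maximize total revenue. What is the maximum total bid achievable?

Max total: $618

Treat this as an assignment problem: match each collector to one lot.
Optimal: Bakr→Lot C ($97), Osei→Lot D ($176), Ivanova→Lot E ($172), Costa→Lot B ($173) — total 97+176+172+173 = $618.
Next-best assignment: Watson→Lot C, Osei→Lot D, Ivanova→Lot E, Costa→Lot B = $615.
Swapping Costa↔Ivanova (Costa→Lot E $74, Ivanova→Lot B $68) loses 203.
Checked against all permutations: $618 is optimal.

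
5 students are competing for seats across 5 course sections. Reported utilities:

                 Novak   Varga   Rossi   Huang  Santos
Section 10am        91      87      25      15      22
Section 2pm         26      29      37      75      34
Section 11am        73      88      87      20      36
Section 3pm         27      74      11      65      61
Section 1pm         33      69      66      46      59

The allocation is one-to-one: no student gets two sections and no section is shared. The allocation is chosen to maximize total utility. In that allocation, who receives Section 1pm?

Santos receives Section 1pm.

This is a one-to-one assignment (maximum-weight bipartite matching).
Optimal: Novak→Section 10am (91 points), Varga→Section 3pm (74 points), Rossi→Section 11am (87 points), Huang→Section 2pm (75 points), Santos→Section 1pm (59 points) — total 91+74+87+75+59 = 386 points.
Row-greedy (each student in turn takes its best remaining section) gives 381 points, worse by 5.
Next-best assignment: Novak→Section 10am, Varga→Section 1pm, Rossi→Section 11am, Huang→Section 2pm, Santos→Section 3pm = 383 points.
Every other assignment is strictly worse.
Santos's own top section is Section 3pm (61 points), but forcing Santos→Section 3pm and reassigning the rest optimally gives only 383 points — worse by 3.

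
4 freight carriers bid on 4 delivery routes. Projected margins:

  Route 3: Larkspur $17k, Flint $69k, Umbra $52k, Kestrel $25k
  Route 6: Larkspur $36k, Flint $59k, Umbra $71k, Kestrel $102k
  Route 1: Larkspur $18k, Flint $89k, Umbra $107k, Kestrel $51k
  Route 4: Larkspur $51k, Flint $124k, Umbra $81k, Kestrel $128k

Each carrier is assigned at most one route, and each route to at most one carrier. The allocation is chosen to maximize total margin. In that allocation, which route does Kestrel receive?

Optimal: Larkspur→Route 3 ($17k), Flint→Route 4 ($124k), Umbra→Route 1 ($107k), Kestrel→Route 6 ($102k) — total 17+124+107+102 = $350k.
Max-entry greedy (repeatedly take the single best remaining cell) gives $340k, worse by 10.
Kestrel's own top route is Route 4 ($128k), but forcing Kestrel→Route 4 and reassigning the rest optimally gives only $340k — worse by 10.

Kestrel receives Route 6.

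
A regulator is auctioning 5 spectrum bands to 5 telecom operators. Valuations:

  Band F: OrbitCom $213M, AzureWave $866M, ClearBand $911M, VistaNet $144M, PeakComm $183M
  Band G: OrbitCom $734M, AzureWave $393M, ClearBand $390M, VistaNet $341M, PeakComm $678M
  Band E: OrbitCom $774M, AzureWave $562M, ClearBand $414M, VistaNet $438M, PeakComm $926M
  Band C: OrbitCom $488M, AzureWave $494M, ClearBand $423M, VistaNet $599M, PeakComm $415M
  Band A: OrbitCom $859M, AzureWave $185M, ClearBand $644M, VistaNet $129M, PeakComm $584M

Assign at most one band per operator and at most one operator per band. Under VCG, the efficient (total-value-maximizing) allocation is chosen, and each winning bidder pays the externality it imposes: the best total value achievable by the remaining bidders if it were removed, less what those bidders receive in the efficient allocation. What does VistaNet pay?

Efficient allocation: OrbitCom→Band G ($734M), AzureWave→Band F ($866M), ClearBand→Band A ($644M), VistaNet→Band C ($599M), PeakComm→Band E ($926M); total welfare W = $3769M.
VistaNet receives Band C at value $599M, so the others get W − 599 = $3170M.
Without VistaNet: best allocation of the remaining 4 bidders over all 5 bands is OrbitCom→Band A ($859M), AzureWave→Band C ($494M), ClearBand→Band F ($911M), PeakComm→Band E ($926M), total $3190M.
VCG payment = (others' best without VistaNet) − (others' welfare with VistaNet) = 3190 − 3170 = $20M.

VistaNet pays $20M.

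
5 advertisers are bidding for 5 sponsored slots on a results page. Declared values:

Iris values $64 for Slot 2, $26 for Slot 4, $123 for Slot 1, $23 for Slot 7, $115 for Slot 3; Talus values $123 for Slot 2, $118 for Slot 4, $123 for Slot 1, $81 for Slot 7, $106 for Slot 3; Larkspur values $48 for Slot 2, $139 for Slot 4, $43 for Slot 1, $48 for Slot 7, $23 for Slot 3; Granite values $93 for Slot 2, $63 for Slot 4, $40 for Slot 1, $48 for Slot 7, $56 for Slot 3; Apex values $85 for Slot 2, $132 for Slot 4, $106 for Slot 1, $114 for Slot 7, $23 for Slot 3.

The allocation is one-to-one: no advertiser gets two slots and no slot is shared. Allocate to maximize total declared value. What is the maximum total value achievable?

Maximum total: $584

Treat this as an assignment problem: match each advertiser to one slot.
Optimal: Iris→Slot 3 ($115), Talus→Slot 1 ($123), Larkspur→Slot 4 ($139), Granite→Slot 2 ($93), Apex→Slot 7 ($114) — total 115+123+139+93+114 = $584.
Next-best assignment: Iris→Slot 1, Talus→Slot 3, Larkspur→Slot 4, Granite→Slot 2, Apex→Slot 7 = $575.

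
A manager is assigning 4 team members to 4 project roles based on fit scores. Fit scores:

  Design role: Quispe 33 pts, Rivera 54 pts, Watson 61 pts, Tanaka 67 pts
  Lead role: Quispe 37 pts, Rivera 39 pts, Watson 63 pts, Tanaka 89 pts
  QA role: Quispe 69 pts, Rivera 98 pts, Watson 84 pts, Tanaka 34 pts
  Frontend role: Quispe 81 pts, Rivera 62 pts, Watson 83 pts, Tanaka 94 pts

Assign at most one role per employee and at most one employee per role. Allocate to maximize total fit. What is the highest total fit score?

This is the linear assignment problem.
Optimal: Quispe→Frontend role (81 pts), Rivera→QA role (98 pts), Watson→Design role (61 pts), Tanaka→Lead role (89 pts) — total 81+98+61+89 = 329 pts.
Max-entry greedy (repeatedly take the single best remaining cell) gives 288 pts, worse by 41.
Next-best assignment: Quispe→Frontend role, Rivera→QA role, Watson→Lead role, Tanaka→Design role = 309 pts.

Maximum total: 329 pts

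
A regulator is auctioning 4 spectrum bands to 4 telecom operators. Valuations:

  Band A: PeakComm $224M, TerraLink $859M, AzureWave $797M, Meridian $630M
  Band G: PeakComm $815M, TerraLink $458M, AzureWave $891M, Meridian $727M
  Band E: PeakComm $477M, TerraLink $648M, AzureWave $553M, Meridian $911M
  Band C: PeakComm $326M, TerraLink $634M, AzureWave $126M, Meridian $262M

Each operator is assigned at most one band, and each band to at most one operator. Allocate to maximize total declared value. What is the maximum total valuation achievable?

This is the linear assignment problem.
Optimal: PeakComm→Band G ($815M), TerraLink→Band C ($634M), AzureWave→Band A ($797M), Meridian→Band E ($911M) — total 815+634+797+911 = $3157M.
Column-greedy (each band in turn goes to its best remaining operator) gives $2987M, worse by 170.
Next-best assignment: PeakComm→Band C, TerraLink→Band A, AzureWave→Band G, Meridian→Band E = $2987M.
No other one-to-one assignment exceeds $3157M.

Maximum total: $3157M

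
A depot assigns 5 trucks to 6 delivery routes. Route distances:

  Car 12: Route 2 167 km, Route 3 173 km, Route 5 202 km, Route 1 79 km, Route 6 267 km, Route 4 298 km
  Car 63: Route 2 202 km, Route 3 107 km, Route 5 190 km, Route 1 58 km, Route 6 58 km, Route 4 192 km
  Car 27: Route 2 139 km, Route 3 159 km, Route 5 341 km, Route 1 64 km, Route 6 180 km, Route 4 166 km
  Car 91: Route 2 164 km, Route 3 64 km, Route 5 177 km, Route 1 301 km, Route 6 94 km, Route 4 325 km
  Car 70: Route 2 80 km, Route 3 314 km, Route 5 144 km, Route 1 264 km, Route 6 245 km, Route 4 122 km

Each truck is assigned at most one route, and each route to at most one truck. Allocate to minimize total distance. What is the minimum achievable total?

Minimum total: 447 km

Optimal: Car 12→Route 1 (79 km), Car 63→Route 6 (58 km), Car 27→Route 4 (166 km), Car 91→Route 3 (64 km), Car 70→Route 2 (80 km) — total 79+58+166+64+80 = 447 km.
Column-greedy (each route in turn goes to its cheapest remaining truck) gives 665 km, worse by 218.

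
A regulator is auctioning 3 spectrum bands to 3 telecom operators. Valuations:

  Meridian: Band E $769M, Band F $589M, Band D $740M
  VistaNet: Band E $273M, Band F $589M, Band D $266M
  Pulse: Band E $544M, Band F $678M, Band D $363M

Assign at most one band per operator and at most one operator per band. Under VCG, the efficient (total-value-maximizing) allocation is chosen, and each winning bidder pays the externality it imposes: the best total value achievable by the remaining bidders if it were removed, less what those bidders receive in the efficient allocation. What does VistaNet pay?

VistaNet pays $163M.

Efficient allocation: Meridian→Band D ($740M), VistaNet→Band F ($589M), Pulse→Band E ($544M); total welfare W = $1873M.
VistaNet receives Band F at value $589M, so the others get W − 589 = $1284M.
Without VistaNet: best allocation of the remaining 2 bidders over all 3 bands is Meridian→Band E ($769M), Pulse→Band F ($678M), total $1447M.
VCG payment = (others' best without VistaNet) − (others' welfare with VistaNet) = 1447 − 1284 = $163M.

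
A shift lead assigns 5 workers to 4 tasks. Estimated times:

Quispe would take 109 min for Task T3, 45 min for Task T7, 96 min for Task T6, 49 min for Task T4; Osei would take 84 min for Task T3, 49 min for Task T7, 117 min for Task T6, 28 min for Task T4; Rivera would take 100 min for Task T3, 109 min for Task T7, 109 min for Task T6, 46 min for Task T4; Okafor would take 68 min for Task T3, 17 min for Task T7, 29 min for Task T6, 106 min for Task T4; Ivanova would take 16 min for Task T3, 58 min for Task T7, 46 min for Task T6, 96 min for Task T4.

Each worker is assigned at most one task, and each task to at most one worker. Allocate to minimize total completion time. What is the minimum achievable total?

Minimum total: 118 min

Optimal: Ivanova→Task T3 (16 min), Quispe→Task T7 (45 min), Okafor→Task T6 (29 min), Osei→Task T4 (28 min) — total 16+45+29+28 = 118 min.
Column-greedy (each task in turn goes to its cheapest remaining worker) gives 157 min, worse by 39.
Next-best assignment: Ivanova→Task T3, Quispe→Task T7, Okafor→Task T6, Rivera→Task T4 = 136 min.
Checked against all permutations: 118 min is optimal.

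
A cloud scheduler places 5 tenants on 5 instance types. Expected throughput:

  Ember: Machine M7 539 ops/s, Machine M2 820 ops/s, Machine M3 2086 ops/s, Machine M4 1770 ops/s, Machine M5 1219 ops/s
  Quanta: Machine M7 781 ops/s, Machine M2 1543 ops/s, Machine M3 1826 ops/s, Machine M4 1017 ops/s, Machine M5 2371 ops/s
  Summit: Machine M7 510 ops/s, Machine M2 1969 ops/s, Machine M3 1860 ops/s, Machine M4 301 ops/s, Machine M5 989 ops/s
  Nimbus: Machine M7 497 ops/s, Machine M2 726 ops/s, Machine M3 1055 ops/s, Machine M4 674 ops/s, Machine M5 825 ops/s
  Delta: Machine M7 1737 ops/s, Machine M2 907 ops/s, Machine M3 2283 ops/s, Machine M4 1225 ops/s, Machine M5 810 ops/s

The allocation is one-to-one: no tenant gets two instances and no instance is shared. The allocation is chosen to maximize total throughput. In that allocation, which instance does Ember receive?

Ember receives Machine M4.

Optimal: Ember→Machine M4 (1770 ops/s), Quanta→Machine M5 (2371 ops/s), Summit→Machine M2 (1969 ops/s), Nimbus→Machine M3 (1055 ops/s), Delta→Machine M7 (1737 ops/s) — total 1770+2371+1969+1055+1737 = 8902 ops/s.
Next-best assignment: Ember→Machine M4, Quanta→Machine M5, Summit→Machine M2, Nimbus→Machine M7, Delta→Machine M3 = 8890 ops/s.
Swapping Quanta↔Delta (Quanta→Machine M7 781 ops/s, Delta→Machine M5 810 ops/s) loses 2517.
Checked against all permutations: 8902 ops/s is optimal.
Ember's own top instance is Machine M3 (2086 ops/s), but forcing Ember→Machine M3 and reassigning the rest optimally gives only 8837 ops/s — worse by 65.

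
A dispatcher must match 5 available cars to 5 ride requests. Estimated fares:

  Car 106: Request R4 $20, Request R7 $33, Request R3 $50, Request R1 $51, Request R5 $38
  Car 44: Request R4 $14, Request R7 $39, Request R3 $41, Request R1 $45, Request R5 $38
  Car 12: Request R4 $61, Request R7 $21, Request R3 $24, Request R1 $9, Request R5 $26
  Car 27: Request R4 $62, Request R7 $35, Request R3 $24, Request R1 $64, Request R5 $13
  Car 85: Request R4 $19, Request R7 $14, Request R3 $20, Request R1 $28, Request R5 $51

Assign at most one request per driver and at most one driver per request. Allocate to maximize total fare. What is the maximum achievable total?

Maximum total: $265

Optimal: Car 106→Request R3 ($50), Car 44→Request R7 ($39), Car 12→Request R4 ($61), Car 27→Request R1 ($64), Car 85→Request R5 ($51) — total 50+39+61+64+51 = $265.
Row-greedy (each driver in turn takes its best remaining request) gives $239, worse by 26.
Checked against all permutations: $265 is optimal.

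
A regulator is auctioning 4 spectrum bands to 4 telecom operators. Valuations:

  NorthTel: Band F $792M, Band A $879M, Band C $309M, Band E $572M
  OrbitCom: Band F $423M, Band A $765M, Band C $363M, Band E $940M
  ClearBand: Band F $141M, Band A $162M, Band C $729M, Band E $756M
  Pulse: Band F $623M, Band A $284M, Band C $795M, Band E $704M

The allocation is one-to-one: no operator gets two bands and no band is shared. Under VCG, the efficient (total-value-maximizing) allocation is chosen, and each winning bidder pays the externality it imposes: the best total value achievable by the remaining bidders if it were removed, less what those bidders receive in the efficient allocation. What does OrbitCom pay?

Efficient allocation: NorthTel→Band A ($879M), OrbitCom→Band E ($940M), ClearBand→Band C ($729M), Pulse→Band F ($623M); total welfare W = $3171M.
OrbitCom receives Band E at value $940M, so the others get W − 940 = $2231M.
Without OrbitCom: best allocation of the remaining 3 bidders over all 4 bands is NorthTel→Band A ($879M), ClearBand→Band E ($756M), Pulse→Band C ($795M), total $2430M.
VCG payment = (others' best without OrbitCom) − (others' welfare with OrbitCom) = 2430 − 2231 = $199M.

OrbitCom pays $199M.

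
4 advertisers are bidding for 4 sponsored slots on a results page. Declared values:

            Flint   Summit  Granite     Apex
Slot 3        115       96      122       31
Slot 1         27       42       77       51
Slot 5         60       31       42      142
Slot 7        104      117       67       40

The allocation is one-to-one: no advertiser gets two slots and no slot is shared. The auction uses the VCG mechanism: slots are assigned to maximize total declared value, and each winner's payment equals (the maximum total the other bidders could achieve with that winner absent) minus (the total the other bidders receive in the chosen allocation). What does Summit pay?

Summit pays $34.

Efficient allocation: Flint→Slot 3 ($115), Summit→Slot 7 ($117), Granite→Slot 1 ($77), Apex→Slot 5 ($142); total welfare W = $451.
Summit receives Slot 7 at value $117, so the others get W − 117 = $334.
Without Summit: best allocation of the remaining 3 bidders over all 4 slots is Flint→Slot 7 ($104), Granite→Slot 3 ($122), Apex→Slot 5 ($142), total $368.
VCG payment = (others' best without Summit) − (others' welfare with Summit) = 368 − 334 = $34.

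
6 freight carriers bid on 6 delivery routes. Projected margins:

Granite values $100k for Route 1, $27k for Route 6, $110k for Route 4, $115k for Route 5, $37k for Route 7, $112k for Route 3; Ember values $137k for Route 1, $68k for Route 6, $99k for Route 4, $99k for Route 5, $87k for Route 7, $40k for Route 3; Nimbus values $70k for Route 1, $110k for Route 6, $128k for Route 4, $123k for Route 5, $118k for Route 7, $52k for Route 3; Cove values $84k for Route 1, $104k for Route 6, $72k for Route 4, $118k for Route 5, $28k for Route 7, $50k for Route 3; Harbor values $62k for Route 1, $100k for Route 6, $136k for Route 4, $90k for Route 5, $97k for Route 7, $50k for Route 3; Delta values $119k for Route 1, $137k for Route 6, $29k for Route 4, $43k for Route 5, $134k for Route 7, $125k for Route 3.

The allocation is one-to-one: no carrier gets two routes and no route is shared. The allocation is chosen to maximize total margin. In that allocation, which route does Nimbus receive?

Nimbus receives Route 7.

Optimal: Granite→Route 3 ($112k), Ember→Route 1 ($137k), Nimbus→Route 7 ($118k), Cove→Route 5 ($118k), Harbor→Route 4 ($136k), Delta→Route 6 ($137k) — total 112+137+118+118+136+137 = $758k.
Row-greedy (each carrier in turn takes its best remaining route) gives $706k, worse by 52.
No other one-to-one assignment exceeds $758k.
Nimbus's own top route is Route 4 ($128k), but forcing Nimbus→Route 4 and reassigning the rest optimally gives only $729k — worse by 29.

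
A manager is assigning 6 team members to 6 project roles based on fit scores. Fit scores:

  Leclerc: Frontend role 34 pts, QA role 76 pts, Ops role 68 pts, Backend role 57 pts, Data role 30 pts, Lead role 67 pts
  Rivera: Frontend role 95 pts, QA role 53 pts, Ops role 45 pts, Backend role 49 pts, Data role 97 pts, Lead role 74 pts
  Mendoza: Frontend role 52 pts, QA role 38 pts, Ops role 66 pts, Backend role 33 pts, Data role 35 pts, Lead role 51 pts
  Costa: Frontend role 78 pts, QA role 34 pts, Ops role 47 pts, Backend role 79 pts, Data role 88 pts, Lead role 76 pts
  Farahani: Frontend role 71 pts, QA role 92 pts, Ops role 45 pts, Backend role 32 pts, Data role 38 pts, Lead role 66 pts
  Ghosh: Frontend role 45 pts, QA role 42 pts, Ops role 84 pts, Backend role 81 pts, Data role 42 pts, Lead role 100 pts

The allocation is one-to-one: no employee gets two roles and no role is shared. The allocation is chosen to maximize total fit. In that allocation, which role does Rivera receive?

Optimal: Leclerc→Backend role (57 pts), Rivera→Frontend role (95 pts), Mendoza→Ops role (66 pts), Costa→Data role (88 pts), Farahani→QA role (92 pts), Ghosh→Lead role (100 pts) — total 57+95+66+88+92+100 = 498 pts.
Max-entry greedy (repeatedly take the single best remaining cell) gives 488 pts, worse by 10.
Next-best assignment: Leclerc→Backend role, Rivera→Data role, Mendoza→Ops role, Costa→Frontend role, Farahani→QA role, Ghosh→Lead role = 490 pts.
Rivera's own top role is Data role (97 pts), but forcing Rivera→Data role and reassigning the rest optimally gives only 490 pts — worse by 8.

Rivera receives Frontend role.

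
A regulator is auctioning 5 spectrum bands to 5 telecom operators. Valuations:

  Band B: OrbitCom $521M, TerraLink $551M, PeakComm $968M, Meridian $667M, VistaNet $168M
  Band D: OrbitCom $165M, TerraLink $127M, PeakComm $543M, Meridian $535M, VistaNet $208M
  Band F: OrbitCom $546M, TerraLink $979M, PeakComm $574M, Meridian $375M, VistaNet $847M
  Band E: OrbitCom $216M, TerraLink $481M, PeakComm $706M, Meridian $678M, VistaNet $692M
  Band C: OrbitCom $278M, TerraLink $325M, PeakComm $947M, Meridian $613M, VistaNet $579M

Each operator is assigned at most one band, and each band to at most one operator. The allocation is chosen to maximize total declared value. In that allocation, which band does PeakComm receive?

PeakComm receives Band C.

This is the linear assignment problem.
Optimal: OrbitCom→Band B ($521M), TerraLink→Band F ($979M), PeakComm→Band C ($947M), Meridian→Band D ($535M), VistaNet→Band E ($692M) — total 521+979+947+535+692 = $3674M.
Row-greedy (each operator in turn takes its best remaining band) gives $2930M, worse by 744.
PeakComm's own top band is Band B ($968M), but forcing PeakComm→Band B and reassigning the rest optimally gives only $3452M — worse by 222.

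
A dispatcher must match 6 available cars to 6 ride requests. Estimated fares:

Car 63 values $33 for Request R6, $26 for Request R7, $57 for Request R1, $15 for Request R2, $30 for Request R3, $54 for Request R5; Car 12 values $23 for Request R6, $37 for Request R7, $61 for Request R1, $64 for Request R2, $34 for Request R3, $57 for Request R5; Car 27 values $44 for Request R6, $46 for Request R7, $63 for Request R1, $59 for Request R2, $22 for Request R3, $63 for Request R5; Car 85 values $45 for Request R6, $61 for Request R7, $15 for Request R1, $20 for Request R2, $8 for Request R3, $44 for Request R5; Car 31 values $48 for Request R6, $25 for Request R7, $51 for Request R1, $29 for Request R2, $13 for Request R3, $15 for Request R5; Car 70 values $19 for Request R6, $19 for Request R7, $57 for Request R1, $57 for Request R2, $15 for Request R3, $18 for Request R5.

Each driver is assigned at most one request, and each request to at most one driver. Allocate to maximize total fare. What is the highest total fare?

Treat this as an assignment problem: match each driver to one request.
Optimal: Car 63→Request R3 ($30), Car 12→Request R2 ($64), Car 27→Request R5 ($63), Car 85→Request R7 ($61), Car 31→Request R6 ($48), Car 70→Request R1 ($57) — total 30+64+63+61+48+57 = $323.
Row-greedy (each driver in turn takes its best remaining request) gives $308, worse by 15.

Max total: $323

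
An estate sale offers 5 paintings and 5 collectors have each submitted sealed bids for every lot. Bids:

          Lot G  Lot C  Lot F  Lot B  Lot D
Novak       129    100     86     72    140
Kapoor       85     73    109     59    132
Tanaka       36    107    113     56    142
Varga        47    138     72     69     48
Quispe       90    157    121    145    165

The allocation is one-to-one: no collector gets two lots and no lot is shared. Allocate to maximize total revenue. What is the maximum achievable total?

Optimal: Novak→Lot G ($129), Kapoor→Lot F ($109), Tanaka→Lot D ($142), Varga→Lot C ($138), Quispe→Lot B ($145) — total 129+109+142+138+145 = $663.
Next-best assignment: Novak→Lot G, Kapoor→Lot D, Tanaka→Lot F, Varga→Lot C, Quispe→Lot B = $657.
Every other assignment is strictly worse.

Max total: $663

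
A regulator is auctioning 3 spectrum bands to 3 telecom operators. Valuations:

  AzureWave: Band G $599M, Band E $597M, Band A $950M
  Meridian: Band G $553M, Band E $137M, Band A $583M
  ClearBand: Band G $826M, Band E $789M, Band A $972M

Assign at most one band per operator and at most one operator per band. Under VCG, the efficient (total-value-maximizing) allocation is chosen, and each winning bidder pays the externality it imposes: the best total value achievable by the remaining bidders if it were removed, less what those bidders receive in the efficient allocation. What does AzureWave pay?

Efficient allocation: AzureWave→Band A ($950M), Meridian→Band G ($553M), ClearBand→Band E ($789M); total welfare W = $2292M.
AzureWave receives Band A at value $950M, so the others get W − 950 = $1342M.
Without AzureWave: best allocation of the remaining 2 bidders over all 3 bands is Meridian→Band G ($553M), ClearBand→Band A ($972M), total $1525M.
VCG payment = (others' best without AzureWave) − (others' welfare with AzureWave) = 1525 − 1342 = $183M.

AzureWave pays $183M.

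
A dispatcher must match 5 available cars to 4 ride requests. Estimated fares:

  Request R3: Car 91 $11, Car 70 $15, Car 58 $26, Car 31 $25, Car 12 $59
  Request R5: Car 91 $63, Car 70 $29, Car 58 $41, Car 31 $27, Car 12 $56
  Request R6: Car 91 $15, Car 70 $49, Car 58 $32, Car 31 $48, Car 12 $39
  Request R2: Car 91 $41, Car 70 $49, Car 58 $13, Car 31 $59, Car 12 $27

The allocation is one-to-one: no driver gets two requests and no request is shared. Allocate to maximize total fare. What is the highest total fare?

Maximum total: $230

This is a one-to-one assignment (maximum-weight bipartite matching).
Optimal: Car 12→Request R3 ($59), Car 91→Request R5 ($63), Car 70→Request R6 ($49), Car 31→Request R2 ($59) — total 59+63+49+59 = $230.
Row-greedy (each driver in turn takes its best remaining request) gives $197, worse by 33.
Swapping Car 31↔Car 91 (Car 31→Request R5 $27, Car 91→Request R2 $41) loses 54.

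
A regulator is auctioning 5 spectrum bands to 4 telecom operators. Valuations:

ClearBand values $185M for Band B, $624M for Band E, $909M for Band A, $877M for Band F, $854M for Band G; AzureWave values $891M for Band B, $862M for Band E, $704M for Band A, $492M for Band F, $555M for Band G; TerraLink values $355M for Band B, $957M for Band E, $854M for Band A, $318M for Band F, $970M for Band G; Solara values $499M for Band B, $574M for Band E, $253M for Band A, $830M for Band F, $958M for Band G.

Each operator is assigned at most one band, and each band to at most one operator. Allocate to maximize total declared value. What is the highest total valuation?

Maximum total: $3715M

Optimal: ClearBand→Band A ($909M), AzureWave→Band B ($891M), TerraLink→Band E ($957M), Solara→Band G ($958M) — total 909+891+957+958 = $3715M.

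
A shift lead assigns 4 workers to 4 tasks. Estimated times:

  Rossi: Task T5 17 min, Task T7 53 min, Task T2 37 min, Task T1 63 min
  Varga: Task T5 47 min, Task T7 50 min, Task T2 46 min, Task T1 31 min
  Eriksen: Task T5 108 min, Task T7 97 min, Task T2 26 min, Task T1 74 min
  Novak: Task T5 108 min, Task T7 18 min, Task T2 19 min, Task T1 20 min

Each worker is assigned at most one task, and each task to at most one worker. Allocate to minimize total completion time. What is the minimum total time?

Minimum total: 92 min

Optimal: Rossi→Task T5 (17 min), Varga→Task T1 (31 min), Eriksen→Task T2 (26 min), Novak→Task T7 (18 min) — total 17+31+26+18 = 92 min.
Checked against all permutations: 92 min is optimal.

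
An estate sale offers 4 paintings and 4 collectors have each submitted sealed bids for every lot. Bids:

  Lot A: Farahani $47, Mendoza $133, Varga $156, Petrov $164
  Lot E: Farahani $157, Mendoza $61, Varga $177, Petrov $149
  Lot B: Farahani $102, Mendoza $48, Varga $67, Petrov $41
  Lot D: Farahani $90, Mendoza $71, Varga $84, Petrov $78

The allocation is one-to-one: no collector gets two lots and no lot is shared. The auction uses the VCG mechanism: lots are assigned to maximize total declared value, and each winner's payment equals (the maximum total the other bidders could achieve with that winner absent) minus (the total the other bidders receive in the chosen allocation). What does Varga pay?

Efficient allocation: Farahani→Lot B ($102), Mendoza→Lot D ($71), Varga→Lot E ($177), Petrov→Lot A ($164); total welfare W = $514.
Varga receives Lot E at value $177, so the others get W − 177 = $337.
Without Varga: best allocation of the remaining 3 bidders over all 4 lots is Farahani→Lot E ($157), Mendoza→Lot D ($71), Petrov→Lot A ($164), total $392.
VCG payment = (others' best without Varga) − (others' welfare with Varga) = 392 − 337 = $55.

Varga pays $55.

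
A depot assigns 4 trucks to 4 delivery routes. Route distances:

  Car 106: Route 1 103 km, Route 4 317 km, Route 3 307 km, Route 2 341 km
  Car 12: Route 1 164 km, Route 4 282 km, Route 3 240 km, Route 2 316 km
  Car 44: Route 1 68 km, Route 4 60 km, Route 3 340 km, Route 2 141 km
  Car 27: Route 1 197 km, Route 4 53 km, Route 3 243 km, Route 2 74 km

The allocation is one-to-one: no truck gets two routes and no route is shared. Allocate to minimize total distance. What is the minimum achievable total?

Optimal: Car 106→Route 1 (103 km), Car 12→Route 3 (240 km), Car 44→Route 4 (60 km), Car 27→Route 2 (74 km) — total 103+240+60+74 = 477 km.
Min-entry greedy (repeatedly take the single cheapest remaining cell) gives 702 km, worse by 225.
Next-best assignment: Car 106→Route 1, Car 12→Route 3, Car 44→Route 2, Car 27→Route 4 = 537 km.
Swapping Car 106↔Car 44 (Car 106→Route 4 317 km, Car 44→Route 1 68 km) adds 222.
Every other assignment is strictly worse.

Minimum total: 477 km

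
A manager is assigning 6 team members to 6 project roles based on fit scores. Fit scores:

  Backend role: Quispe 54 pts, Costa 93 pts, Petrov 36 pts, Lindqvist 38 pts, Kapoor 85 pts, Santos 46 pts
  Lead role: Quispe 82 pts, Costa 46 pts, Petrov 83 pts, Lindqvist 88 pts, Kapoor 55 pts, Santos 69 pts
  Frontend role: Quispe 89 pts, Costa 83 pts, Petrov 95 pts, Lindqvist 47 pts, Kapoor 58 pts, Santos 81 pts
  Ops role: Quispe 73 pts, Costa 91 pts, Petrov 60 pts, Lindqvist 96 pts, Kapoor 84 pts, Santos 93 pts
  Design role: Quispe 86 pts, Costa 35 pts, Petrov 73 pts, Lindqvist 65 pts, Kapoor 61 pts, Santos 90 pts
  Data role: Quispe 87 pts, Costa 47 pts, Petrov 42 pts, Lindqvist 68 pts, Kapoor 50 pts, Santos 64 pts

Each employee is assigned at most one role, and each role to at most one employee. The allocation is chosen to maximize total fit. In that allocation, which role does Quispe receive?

Quispe receives Data role.

Optimal: Quispe→Data role (87 pts), Costa→Backend role (93 pts), Petrov→Frontend role (95 pts), Lindqvist→Lead role (88 pts), Kapoor→Ops role (84 pts), Santos→Design role (90 pts) — total 87+93+95+88+84+90 = 537 pts.
Max-entry greedy (repeatedly take the single best remaining cell) gives 516 pts, worse by 21.
Checked against all permutations: 537 pts is optimal.
Quispe's own top role is Frontend role (89 pts), but forcing Quispe→Frontend role and reassigning the rest optimally gives only 507 pts — worse by 30.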